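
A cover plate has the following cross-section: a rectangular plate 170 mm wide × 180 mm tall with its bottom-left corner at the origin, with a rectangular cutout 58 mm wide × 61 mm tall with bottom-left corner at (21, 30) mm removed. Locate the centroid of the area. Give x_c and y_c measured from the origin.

Part | A | x̄ᵢ | ȳᵢ | A·x̄ᵢ | A·ȳᵢ
plate | 30600.00 | 85.00 | 90.00 | 2601000.00 | 2754000.00
hole | -3538.00 | 50.00 | 60.50 | -176900.00 | -214049.00
Σ | 27062.00 |  |  | 2424100.00 | 2539951.00
x_c = 2424100.00 / 27062.00 = 89.58 mm
y_c = 2539951.00 / 27062.00 = 93.86 mm

x_c = 89.58 mm, y_c = 93.86 mm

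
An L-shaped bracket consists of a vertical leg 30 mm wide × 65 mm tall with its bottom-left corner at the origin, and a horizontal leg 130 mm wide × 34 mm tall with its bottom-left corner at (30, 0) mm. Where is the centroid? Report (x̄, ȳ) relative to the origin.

x̄ = 70.51 mm, ȳ = 21.74 mm

vertical leg: A = 30 × 65 = 1950.00, centroid at (15.00, 32.50).
horizontal leg: A = 130 × 34 = 4420.00, centroid at (95.00, 17.00).
ΣA = 6370.00 mm², ΣAx̄ = 449150.00 mm³, ΣAȳ = 138515.00 mm³.
x̄ = 449150.00/6370.00 = 70.51 mm; ȳ = 138515.00/6370.00 = 21.74 mm.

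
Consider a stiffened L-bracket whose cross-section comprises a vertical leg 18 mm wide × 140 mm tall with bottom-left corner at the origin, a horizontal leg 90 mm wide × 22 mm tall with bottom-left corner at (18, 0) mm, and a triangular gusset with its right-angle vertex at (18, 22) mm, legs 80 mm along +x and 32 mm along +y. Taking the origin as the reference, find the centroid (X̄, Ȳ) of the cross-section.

Part | A | x̄ᵢ | ȳᵢ | A·x̄ᵢ | A·ȳᵢ
vertical leg | 2520.00 | 9.00 | 70.00 | 22680.00 | 176400.00
horizontal leg | 1980.00 | 63.00 | 11.00 | 124740.00 | 21780.00
gusset | 1280.00 | 44.67 | 32.67 | 57173.33 | 41813.33
Σ | 5780.00 |  |  | 204593.33 | 239993.33
X̄ = 204593.33 / 5780.00 = 35.40 mm
Ȳ = 239993.33 / 5780.00 = 41.52 mm

X̄ = 35.40 mm, Ȳ = 41.52 mm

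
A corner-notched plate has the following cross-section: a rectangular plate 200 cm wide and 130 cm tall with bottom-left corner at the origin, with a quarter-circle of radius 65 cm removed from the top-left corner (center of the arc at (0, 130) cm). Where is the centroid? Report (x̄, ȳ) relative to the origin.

Part | A | x̄ᵢ | ȳᵢ | A·x̄ᵢ | A·ȳᵢ
plate | 26000.00 | 100.00 | 65.00 | 2600000.00 | 1690000.00
removed quarter-circle | -3318.31 | 27.59 | 102.41 | -91541.67 | -339838.27
Σ | 22681.69 |  |  | 2508458.33 | 1350161.73
x̄ = 2508458.33 / 22681.69 = 110.59 cm
ȳ = 1350161.73 / 22681.69 = 59.53 cm

x̄ = 110.59 cm, ȳ = 59.53 cm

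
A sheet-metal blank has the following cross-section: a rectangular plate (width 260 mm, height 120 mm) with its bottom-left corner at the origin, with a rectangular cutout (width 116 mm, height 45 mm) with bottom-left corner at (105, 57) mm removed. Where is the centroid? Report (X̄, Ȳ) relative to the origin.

X̄ = 123.37 mm, Ȳ = 56.08 mm

plate: A = 260 × 120 = 31200.00, centroid at (130.00, 60.00).
hole: A = −(116 × 45) = -5220.00, centroid at (163.00, 79.50).
ΣA = 25980.00 mm², ΣAX̄ = 3205140.00 mm³, ΣAȲ = 1457010.00 mm³.
X̄ = 3205140.00/25980.00 = 123.37 mm; Ȳ = 1457010.00/25980.00 = 56.08 mm.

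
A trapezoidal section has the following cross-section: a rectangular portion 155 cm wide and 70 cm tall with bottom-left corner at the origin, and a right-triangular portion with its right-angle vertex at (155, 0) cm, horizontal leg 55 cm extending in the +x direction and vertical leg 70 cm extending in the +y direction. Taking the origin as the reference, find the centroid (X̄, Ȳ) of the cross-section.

X̄ = 91.94 cm, Ȳ = 33.24 cm

rectangular portion: A = 155 × 70 = 10850.00, centroid at (77.50, 35.00).
triangular portion: A = ½·55·70 = 1925.00, centroid at (173.33, 23.33).
ΣA = 12775.00 cm², ΣAX̄ = 1174541.67 cm³, ΣAȲ = 424666.67 cm³.
X̄ = 1174541.67/12775.00 = 91.94 cm; Ȳ = 424666.67/12775.00 = 33.24 cm.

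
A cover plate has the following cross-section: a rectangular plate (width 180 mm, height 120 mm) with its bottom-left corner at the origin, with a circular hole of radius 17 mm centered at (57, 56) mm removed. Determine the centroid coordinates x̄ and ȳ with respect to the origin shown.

x̄ = 91.45 mm, ȳ = 60.18 mm

plate: A = 180 × 120 = 21600.00, centroid at (90.00, 60.00).
hole: A = −π·17² = -907.92, centroid at (57.00, 56.00).
ΣA = 20692.08 mm²
ΣAx̄ = (21600.00)(90.00) + (-907.92)(57.00) = 1892248.54 mm³
ΣAȳ = (21600.00)(60.00) + (-907.92)(56.00) = 1245156.46 mm³
x̄ = 1892248.54 / 20692.08 = 91.45 mm
ȳ = 1245156.46 / 20692.08 = 60.18 mm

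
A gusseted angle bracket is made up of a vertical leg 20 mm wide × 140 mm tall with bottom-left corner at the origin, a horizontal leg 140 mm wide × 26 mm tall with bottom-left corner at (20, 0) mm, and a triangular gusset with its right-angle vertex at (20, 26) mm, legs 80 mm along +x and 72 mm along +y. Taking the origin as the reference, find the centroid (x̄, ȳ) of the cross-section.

x̄ = 52.58 mm, ȳ = 41.56 mm

vertical leg: A = 20 × 140 = 2800.00, centroid at (10.00, 70.00).
horizontal leg: A = 140 × 26 = 3640.00, centroid at (90.00, 13.00).
gusset: A = ½·80·72 = 2880.00, centroid at (46.67, 50.00).
ΣA = 9320.00 mm², ΣAx̄ = 490000.00 mm³, ΣAȳ = 387320.00 mm³.
x̄ = 490000.00/9320.00 = 52.58 mm; ȳ = 387320.00/9320.00 = 41.56 mm.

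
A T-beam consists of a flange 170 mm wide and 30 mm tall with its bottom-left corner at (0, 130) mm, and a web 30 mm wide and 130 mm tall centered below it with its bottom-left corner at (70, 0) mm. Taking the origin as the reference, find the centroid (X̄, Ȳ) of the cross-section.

web: A = 30 × 130 = 3900.00, centroid at (85.00, 65.00).
flange: A = 170 × 30 = 5100.00, centroid at (85.00, 145.00).
ΣA = 9000.00 mm²
ΣAX̄ = (3900.00)(85.00) + (5100.00)(85.00) = 765000.00 mm³
ΣAȲ = (3900.00)(65.00) + (5100.00)(145.00) = 993000.00 mm³
X̄ = 765000.00 / 9000.00 = 85.00 mm
Ȳ = 993000.00 / 9000.00 = 110.33 mm

X̄ = 85.00 mm, Ȳ = 110.33 mm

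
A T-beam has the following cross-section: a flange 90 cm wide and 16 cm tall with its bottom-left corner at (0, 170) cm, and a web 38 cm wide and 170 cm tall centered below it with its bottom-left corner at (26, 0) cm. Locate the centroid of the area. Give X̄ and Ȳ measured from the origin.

X̄ = 45.00 cm, Ȳ = 101.95 cm

web: A = 38 × 170 = 6460.00, centroid at (45.00, 85.00).
flange: A = 90 × 16 = 1440.00, centroid at (45.00, 178.00).
ΣA = 7900.00 cm²
ΣAX̄ = (6460.00)(45.00) + (1440.00)(45.00) = 355500.00 cm³
ΣAȲ = (6460.00)(85.00) + (1440.00)(178.00) = 805420.00 cm³
X̄ = 355500.00 / 7900.00 = 45.00 cm
Ȳ = 805420.00 / 7900.00 = 101.95 cm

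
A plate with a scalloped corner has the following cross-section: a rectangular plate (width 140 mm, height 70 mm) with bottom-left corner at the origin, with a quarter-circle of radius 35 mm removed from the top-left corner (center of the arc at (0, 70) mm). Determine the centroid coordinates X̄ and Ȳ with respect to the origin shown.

plate: A = 140 × 70 = 9800.00, centroid at (70.00, 35.00).
removed quarter-circle: A = −¼π·35² = -962.11, centroid at (14.85, 55.15).
ΣA = 8837.89 mm², ΣAX̄ = 671708.33 mm³, ΣAȲ = 289943.77 mm³.
X̄ = 671708.33/8837.89 = 76.00 mm; Ȳ = 289943.77/8837.89 = 32.81 mm.

X̄ = 76.00 mm, Ȳ = 32.81 mm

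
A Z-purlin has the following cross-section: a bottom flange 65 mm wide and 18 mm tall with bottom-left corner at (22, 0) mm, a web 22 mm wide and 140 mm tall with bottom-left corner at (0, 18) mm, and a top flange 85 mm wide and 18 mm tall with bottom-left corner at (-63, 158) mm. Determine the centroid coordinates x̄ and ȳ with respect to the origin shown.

Part | A | x̄ᵢ | ȳᵢ | A·x̄ᵢ | A·ȳᵢ
bottom flange | 1170.00 | 54.50 | 9.00 | 63765.00 | 10530.00
web | 3080.00 | 11.00 | 88.00 | 33880.00 | 271040.00
top flange | 1530.00 | -20.50 | 167.00 | -31365.00 | 255510.00
Σ | 5780.00 |  |  | 66280.00 | 537080.00
x̄ = 66280.00 / 5780.00 = 11.47 mm
ȳ = 537080.00 / 5780.00 = 92.92 mm

x̄ = 11.47 mm, ȳ = 92.92 mm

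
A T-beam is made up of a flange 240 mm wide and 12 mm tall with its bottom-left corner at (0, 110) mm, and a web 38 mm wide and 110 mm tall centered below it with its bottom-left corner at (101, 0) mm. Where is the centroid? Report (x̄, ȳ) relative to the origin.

x̄ = 120.00 mm, ȳ = 79.88 mm

Part | A | x̄ᵢ | ȳᵢ | A·x̄ᵢ | A·ȳᵢ
web | 4180.00 | 120.00 | 55.00 | 501600.00 | 229900.00
flange | 2880.00 | 120.00 | 116.00 | 345600.00 | 334080.00
Σ | 7060.00 |  |  | 847200.00 | 563980.00
x̄ = 847200.00 / 7060.00 = 120.00 mm
ȳ = 563980.00 / 7060.00 = 79.88 mm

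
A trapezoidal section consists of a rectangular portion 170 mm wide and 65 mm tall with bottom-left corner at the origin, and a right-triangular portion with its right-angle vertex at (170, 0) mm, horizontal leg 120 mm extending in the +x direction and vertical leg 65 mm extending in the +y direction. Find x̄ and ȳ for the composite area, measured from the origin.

x̄ = 117.61 mm, ȳ = 29.67 mm

Part | A | x̄ᵢ | ȳᵢ | A·x̄ᵢ | A·ȳᵢ
rectangular portion | 11050.00 | 85.00 | 32.50 | 939250.00 | 359125.00
triangular portion | 3900.00 | 210.00 | 21.67 | 819000.00 | 84500.00
Σ | 14950.00 |  |  | 1758250.00 | 443625.00
x̄ = 1758250.00 / 14950.00 = 117.61 mm
ȳ = 443625.00 / 14950.00 = 29.67 mm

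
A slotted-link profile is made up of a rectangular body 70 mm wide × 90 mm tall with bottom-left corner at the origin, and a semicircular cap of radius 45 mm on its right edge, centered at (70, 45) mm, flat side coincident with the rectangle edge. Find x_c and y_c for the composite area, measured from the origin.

Part | A | x̄ᵢ | ȳᵢ | A·x̄ᵢ | A·ȳᵢ
rectangular body | 6300.00 | 35.00 | 45.00 | 220500.00 | 283500.00
semicircular end | 3180.86 | 89.10 | 45.00 | 283410.38 | 143138.82
Σ | 9480.86 |  |  | 503910.38 | 426638.82
x_c = 503910.38 / 9480.86 = 53.15 mm
y_c = 426638.82 / 9480.86 = 45.00 mm

x_c = 53.15 mm, y_c = 45.00 mm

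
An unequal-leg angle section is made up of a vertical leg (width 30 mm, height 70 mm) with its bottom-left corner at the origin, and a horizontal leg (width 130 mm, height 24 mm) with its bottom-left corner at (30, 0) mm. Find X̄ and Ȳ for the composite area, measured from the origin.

X̄ = 62.82 mm, Ȳ = 21.25 mm

vertical leg: A = 30 × 70 = 2100.00, centroid at (15.00, 35.00).
horizontal leg: A = 130 × 24 = 3120.00, centroid at (95.00, 12.00).
ΣA = 5220.00 mm²
ΣAX̄ = (2100.00)(15.00) + (3120.00)(95.00) = 327900.00 mm³
ΣAȲ = (2100.00)(35.00) + (3120.00)(12.00) = 110940.00 mm³
X̄ = 327900.00 / 5220.00 = 62.82 mm
Ȳ = 110940.00 / 5220.00 = 21.25 mm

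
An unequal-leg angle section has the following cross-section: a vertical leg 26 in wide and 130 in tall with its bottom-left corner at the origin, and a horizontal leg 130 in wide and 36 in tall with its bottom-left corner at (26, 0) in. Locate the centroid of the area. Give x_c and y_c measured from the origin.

Part | A | x̄ᵢ | ȳᵢ | A·x̄ᵢ | A·ȳᵢ
vertical leg | 3380.00 | 13.00 | 65.00 | 43940.00 | 219700.00
horizontal leg | 4680.00 | 91.00 | 18.00 | 425880.00 | 84240.00
Σ | 8060.00 |  |  | 469820.00 | 303940.00
x_c = 469820.00 / 8060.00 = 58.29 in
y_c = 303940.00 / 8060.00 = 37.71 in

x_c = 58.29 in, y_c = 37.71 in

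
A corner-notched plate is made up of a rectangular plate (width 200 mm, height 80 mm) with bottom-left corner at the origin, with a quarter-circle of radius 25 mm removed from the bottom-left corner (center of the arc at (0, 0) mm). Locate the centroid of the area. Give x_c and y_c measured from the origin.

x_c = 102.83 mm, y_c = 40.93 mm

plate: A = 200 × 80 = 16000.00, centroid at (100.00, 40.00).
removed quarter-circle: A = −¼π·25² = -490.87, centroid at (10.61, 10.61).
ΣA = 15509.13 mm²
ΣAx_c = (16000.00)(100.00) + (-490.87)(10.61) = 1594791.67 mm³
ΣAy_c = (16000.00)(40.00) + (-490.87)(10.61) = 634791.67 mm³
x_c = 1594791.67 / 15509.13 = 102.83 mm
y_c = 634791.67 / 15509.13 = 40.93 mm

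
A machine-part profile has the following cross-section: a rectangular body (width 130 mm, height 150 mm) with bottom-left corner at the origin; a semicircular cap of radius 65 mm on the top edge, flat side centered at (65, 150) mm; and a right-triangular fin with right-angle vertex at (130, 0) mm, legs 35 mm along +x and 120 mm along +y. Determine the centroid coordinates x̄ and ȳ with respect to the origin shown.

x̄ = 70.70 mm, ȳ = 96.51 mm

rectangular body: A = 130 × 150 = 19500.00, centroid at (65.00, 75.00).
semicircular top: A = ½π·65² = 6636.61, centroid at (65.00, 177.59).
triangular fin: A = ½·35·120 = 2100.00, centroid at (141.67, 40.00).
ΣA = 28236.61 mm²
ΣAx̄ = (19500.00)(65.00) + (6636.61)(65.00) + (2100.00)(141.67) = 1996379.94 mm³
ΣAȳ = (19500.00)(75.00) + (6636.61)(177.59) + (2100.00)(40.00) = 2725075.51 mm³
x̄ = 1996379.94 / 28236.61 = 70.70 mm
ȳ = 2725075.51 / 28236.61 = 96.51 mm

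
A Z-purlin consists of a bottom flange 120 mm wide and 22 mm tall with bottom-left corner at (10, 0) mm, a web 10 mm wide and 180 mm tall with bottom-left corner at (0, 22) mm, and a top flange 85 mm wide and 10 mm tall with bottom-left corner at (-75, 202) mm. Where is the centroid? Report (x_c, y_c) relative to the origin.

x_c = 31.41 mm, y_c = 76.86 mm

bottom flange: A = 120 × 22 = 2640.00, centroid at (70.00, 11.00).
web: A = 10 × 180 = 1800.00, centroid at (5.00, 112.00).
top flange: A = 85 × 10 = 850.00, centroid at (-32.50, 207.00).
ΣA = 5290.00 mm², ΣAx_c = 166175.00 mm³, ΣAy_c = 406590.00 mm³.
x_c = 166175.00/5290.00 = 31.41 mm; y_c = 406590.00/5290.00 = 76.86 mm.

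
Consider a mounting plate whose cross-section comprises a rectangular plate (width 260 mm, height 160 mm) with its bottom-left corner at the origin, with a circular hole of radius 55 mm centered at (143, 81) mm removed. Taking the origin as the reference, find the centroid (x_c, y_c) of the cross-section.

x_c = 126.15 mm, y_c = 79.70 mm

Part | A | x̄ᵢ | ȳᵢ | A·x̄ᵢ | A·ȳᵢ
plate | 41600.00 | 130.00 | 80.00 | 5408000.00 | 3328000.00
hole | -9503.32 | 143.00 | 81.00 | -1358974.44 | -769768.74
Σ | 32096.68 |  |  | 4049025.56 | 2558231.26
x_c = 4049025.56 / 32096.68 = 126.15 mm
y_c = 2558231.26 / 32096.68 = 79.70 mm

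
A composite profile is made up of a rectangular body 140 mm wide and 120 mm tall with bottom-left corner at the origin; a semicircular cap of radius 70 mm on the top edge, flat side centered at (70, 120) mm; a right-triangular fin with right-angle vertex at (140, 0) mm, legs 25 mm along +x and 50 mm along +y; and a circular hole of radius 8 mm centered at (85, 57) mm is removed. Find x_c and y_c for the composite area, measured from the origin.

rectangular body: A = 140 × 120 = 16800.00, centroid at (70.00, 60.00).
semicircular top: A = ½π·70² = 7696.90, centroid at (70.00, 149.71).
triangular fin: A = ½·25·50 = 625.00, centroid at (148.33, 16.67).
hole: A = −π·8² = -201.06, centroid at (85.00, 57.00).
ΣA = 24920.84 mm²
ΣAx_c = (16800.00)(70.00) + (7696.90)(70.00) + (625.00)(148.33) + (-201.06)(85.00) = 1790401.21 mm³
ΣAy_c = (16800.00)(60.00) + (7696.90)(149.71) + (625.00)(16.67) + (-201.06)(57.00) = 2159251.04 mm³
x_c = 1790401.21 / 24920.84 = 71.84 mm
y_c = 2159251.04 / 24920.84 = 86.64 mm

x_c = 71.84 mm, y_c = 86.64 mm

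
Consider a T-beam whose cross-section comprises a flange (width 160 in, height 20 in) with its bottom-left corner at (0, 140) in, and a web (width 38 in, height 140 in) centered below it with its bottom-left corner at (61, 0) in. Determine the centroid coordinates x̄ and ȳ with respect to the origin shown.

x̄ = 80.00 in, ȳ = 100.05 in

web: A = 38 × 140 = 5320.00, centroid at (80.00, 70.00).
flange: A = 160 × 20 = 3200.00, centroid at (80.00, 150.00).
ΣA = 8520.00 in²
ΣAx̄ = (5320.00)(80.00) + (3200.00)(80.00) = 681600.00 in³
ΣAȳ = (5320.00)(70.00) + (3200.00)(150.00) = 852400.00 in³
x̄ = 681600.00 / 8520.00 = 80.00 in
ȳ = 852400.00 / 8520.00 = 100.05 in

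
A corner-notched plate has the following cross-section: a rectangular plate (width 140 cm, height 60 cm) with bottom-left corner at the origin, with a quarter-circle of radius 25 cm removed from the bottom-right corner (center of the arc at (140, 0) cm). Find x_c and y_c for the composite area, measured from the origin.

plate: A = 140 × 60 = 8400.00, centroid at (70.00, 30.00).
removed quarter-circle: A = −¼π·25² = -490.87, centroid at (129.39, 10.61).
ΣA = 7909.13 cm², ΣAx_c = 524485.99 cm³, ΣAy_c = 246791.67 cm³.
x_c = 524485.99/7909.13 = 66.31 cm; y_c = 246791.67/7909.13 = 31.20 cm.

x_c = 66.31 cm, y_c = 31.20 cm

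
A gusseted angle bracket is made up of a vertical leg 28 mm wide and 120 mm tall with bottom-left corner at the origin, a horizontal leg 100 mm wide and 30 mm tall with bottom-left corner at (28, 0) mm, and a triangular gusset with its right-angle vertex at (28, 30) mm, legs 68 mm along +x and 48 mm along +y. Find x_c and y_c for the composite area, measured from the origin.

vertical leg: A = 28 × 120 = 3360.00, centroid at (14.00, 60.00).
horizontal leg: A = 100 × 30 = 3000.00, centroid at (78.00, 15.00).
gusset: A = ½·68·48 = 1632.00, centroid at (50.67, 46.00).
ΣA = 7992.00 mm², ΣAx_c = 363728.00 mm³, ΣAy_c = 321672.00 mm³.
x_c = 363728.00/7992.00 = 45.51 mm; y_c = 321672.00/7992.00 = 40.25 mm.

x_c = 45.51 mm, y_c = 40.25 mm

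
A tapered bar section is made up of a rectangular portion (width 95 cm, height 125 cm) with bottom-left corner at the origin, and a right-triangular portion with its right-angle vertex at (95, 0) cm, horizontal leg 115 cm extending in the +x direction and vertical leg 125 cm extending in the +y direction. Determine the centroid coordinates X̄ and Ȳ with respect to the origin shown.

Part | A | x̄ᵢ | ȳᵢ | A·x̄ᵢ | A·ȳᵢ
rectangular portion | 11875.00 | 47.50 | 62.50 | 564062.50 | 742187.50
triangular portion | 7187.50 | 133.33 | 41.67 | 958333.33 | 299479.17
Σ | 19062.50 |  |  | 1522395.83 | 1041666.67
X̄ = 1522395.83 / 19062.50 = 79.86 cm
Ȳ = 1041666.67 / 19062.50 = 54.64 cm

X̄ = 79.86 cm, Ȳ = 54.64 cm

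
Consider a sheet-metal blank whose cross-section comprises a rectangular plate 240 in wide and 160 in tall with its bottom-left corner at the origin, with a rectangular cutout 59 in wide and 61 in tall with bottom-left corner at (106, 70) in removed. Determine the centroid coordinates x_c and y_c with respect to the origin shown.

Part | A | x̄ᵢ | ȳᵢ | A·x̄ᵢ | A·ȳᵢ
plate | 38400.00 | 120.00 | 80.00 | 4608000.00 | 3072000.00
hole | -3599.00 | 135.50 | 100.50 | -487664.50 | -361699.50
Σ | 34801.00 |  |  | 4120335.50 | 2710300.50
x_c = 4120335.50 / 34801.00 = 118.40 in
y_c = 2710300.50 / 34801.00 = 77.88 in

x_c = 118.40 in, y_c = 77.88 in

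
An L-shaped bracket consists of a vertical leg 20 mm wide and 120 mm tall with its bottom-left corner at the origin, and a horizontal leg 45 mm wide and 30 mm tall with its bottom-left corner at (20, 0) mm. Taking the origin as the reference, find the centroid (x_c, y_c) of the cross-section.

x_c = 21.70 mm, y_c = 43.80 mm

vertical leg: A = 20 × 120 = 2400.00, centroid at (10.00, 60.00).
horizontal leg: A = 45 × 30 = 1350.00, centroid at (42.50, 15.00).
ΣA = 3750.00 mm²
ΣAx_c = (2400.00)(10.00) + (1350.00)(42.50) = 81375.00 mm³
ΣAy_c = (2400.00)(60.00) + (1350.00)(15.00) = 164250.00 mm³
x_c = 81375.00 / 3750.00 = 21.70 mm
y_c = 164250.00 / 3750.00 = 43.80 mm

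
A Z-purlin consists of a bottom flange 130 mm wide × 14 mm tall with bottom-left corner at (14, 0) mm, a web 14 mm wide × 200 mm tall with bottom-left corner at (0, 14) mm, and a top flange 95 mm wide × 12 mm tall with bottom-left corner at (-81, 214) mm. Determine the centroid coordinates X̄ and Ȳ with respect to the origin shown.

bottom flange: A = 130 × 14 = 1820.00, centroid at (79.00, 7.00).
web: A = 14 × 200 = 2800.00, centroid at (7.00, 114.00).
top flange: A = 95 × 12 = 1140.00, centroid at (-33.50, 220.00).
ΣA = 5760.00 mm²
ΣAX̄ = (1820.00)(79.00) + (2800.00)(7.00) + (1140.00)(-33.50) = 125190.00 mm³
ΣAȲ = (1820.00)(7.00) + (2800.00)(114.00) + (1140.00)(220.00) = 582740.00 mm³
X̄ = 125190.00 / 5760.00 = 21.73 mm
Ȳ = 582740.00 / 5760.00 = 101.17 mm

X̄ = 21.73 mm, Ȳ = 101.17 mm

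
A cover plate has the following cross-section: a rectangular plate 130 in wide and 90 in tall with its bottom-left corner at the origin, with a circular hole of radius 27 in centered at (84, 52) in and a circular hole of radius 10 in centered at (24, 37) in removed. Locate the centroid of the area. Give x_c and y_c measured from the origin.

plate: A = 130 × 90 = 11700.00, centroid at (65.00, 45.00).
hole 1: A = −π·27² = -2290.22, centroid at (84.00, 52.00).
hole 2: A = −π·10² = -314.16, centroid at (24.00, 37.00).
ΣA = 9095.62 in², ΣAx_c = 560581.61 in³, ΣAy_c = 395784.61 in³.
x_c = 560581.61/9095.62 = 61.63 in; y_c = 395784.61/9095.62 = 43.51 in.

x_c = 61.63 in, y_c = 43.51 in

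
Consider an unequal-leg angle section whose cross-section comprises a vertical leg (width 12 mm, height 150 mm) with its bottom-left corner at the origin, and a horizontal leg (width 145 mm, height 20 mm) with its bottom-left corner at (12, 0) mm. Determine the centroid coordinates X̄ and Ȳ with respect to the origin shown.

Part | A | x̄ᵢ | ȳᵢ | A·x̄ᵢ | A·ȳᵢ
vertical leg | 1800.00 | 6.00 | 75.00 | 10800.00 | 135000.00
horizontal leg | 2900.00 | 84.50 | 10.00 | 245050.00 | 29000.00
Σ | 4700.00 |  |  | 255850.00 | 164000.00
X̄ = 255850.00 / 4700.00 = 54.44 mm
Ȳ = 164000.00 / 4700.00 = 34.89 mm

X̄ = 54.44 mm, Ȳ = 34.89 mm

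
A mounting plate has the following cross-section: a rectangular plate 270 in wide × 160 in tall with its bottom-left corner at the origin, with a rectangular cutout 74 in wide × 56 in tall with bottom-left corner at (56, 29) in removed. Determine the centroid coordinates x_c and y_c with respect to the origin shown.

x_c = 139.46 in, y_c = 82.44 in

plate: A = 270 × 160 = 43200.00, centroid at (135.00, 80.00).
hole: A = −(74 × 56) = -4144.00, centroid at (93.00, 57.00).
ΣA = 39056.00 in²
ΣAx_c = (43200.00)(135.00) + (-4144.00)(93.00) = 5446608.00 in³
ΣAy_c = (43200.00)(80.00) + (-4144.00)(57.00) = 3219792.00 in³
x_c = 5446608.00 / 39056.00 = 139.46 in
y_c = 3219792.00 / 39056.00 = 82.44 in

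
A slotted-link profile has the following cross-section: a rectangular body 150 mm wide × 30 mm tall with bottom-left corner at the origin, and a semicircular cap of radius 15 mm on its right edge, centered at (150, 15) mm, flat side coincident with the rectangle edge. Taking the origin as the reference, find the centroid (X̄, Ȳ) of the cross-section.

rectangular body: A = 150 × 30 = 4500.00, centroid at (75.00, 15.00).
semicircular end: A = ½π·15² = 353.43, centroid at (156.37, 15.00).
ΣA = 4853.43 mm², ΣAX̄ = 392764.38 mm³, ΣAȲ = 72801.44 mm³.
X̄ = 392764.38/4853.43 = 80.93 mm; Ȳ = 72801.44/4853.43 = 15.00 mm.

X̄ = 80.93 mm, Ȳ = 15.00 mm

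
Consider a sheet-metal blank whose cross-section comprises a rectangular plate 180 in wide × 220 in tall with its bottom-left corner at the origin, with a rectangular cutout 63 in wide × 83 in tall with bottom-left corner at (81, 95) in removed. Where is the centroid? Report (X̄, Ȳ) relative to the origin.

X̄ = 86.58 in, Ȳ = 105.97 in

plate: A = 180 × 220 = 39600.00, centroid at (90.00, 110.00).
hole: A = −(63 × 83) = -5229.00, centroid at (112.50, 136.50).
ΣA = 34371.00 in², ΣAX̄ = 2975737.50 in³, ΣAȲ = 3642241.50 in³.
X̄ = 2975737.50/34371.00 = 86.58 in; Ȳ = 3642241.50/34371.00 = 105.97 in.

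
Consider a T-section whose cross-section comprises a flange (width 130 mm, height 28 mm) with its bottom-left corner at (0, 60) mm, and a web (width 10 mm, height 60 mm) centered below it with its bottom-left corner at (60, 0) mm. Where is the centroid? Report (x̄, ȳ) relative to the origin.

web: A = 10 × 60 = 600.00, centroid at (65.00, 30.00).
flange: A = 130 × 28 = 3640.00, centroid at (65.00, 74.00).
ΣA = 4240.00 mm²
ΣAx̄ = (600.00)(65.00) + (3640.00)(65.00) = 275600.00 mm³
ΣAȳ = (600.00)(30.00) + (3640.00)(74.00) = 287360.00 mm³
x̄ = 275600.00 / 4240.00 = 65.00 mm
ȳ = 287360.00 / 4240.00 = 67.77 mm

x̄ = 65.00 mm, ȳ = 67.77 mm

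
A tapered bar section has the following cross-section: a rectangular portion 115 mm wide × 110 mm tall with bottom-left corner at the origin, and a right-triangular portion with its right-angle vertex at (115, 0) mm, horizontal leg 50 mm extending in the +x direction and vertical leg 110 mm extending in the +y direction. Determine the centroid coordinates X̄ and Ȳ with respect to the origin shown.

Part | A | x̄ᵢ | ȳᵢ | A·x̄ᵢ | A·ȳᵢ
rectangular portion | 12650.00 | 57.50 | 55.00 | 727375.00 | 695750.00
triangular portion | 2750.00 | 131.67 | 36.67 | 362083.33 | 100833.33
Σ | 15400.00 |  |  | 1089458.33 | 796583.33
X̄ = 1089458.33 / 15400.00 = 70.74 mm
Ȳ = 796583.33 / 15400.00 = 51.73 mm

X̄ = 70.74 mm, Ȳ = 51.73 mm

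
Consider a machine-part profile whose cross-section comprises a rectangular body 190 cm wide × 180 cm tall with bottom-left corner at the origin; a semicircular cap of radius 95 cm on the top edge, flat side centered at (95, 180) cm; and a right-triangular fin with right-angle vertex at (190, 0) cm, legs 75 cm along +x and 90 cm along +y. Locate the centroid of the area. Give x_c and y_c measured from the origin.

rectangular body: A = 190 × 180 = 34200.00, centroid at (95.00, 90.00).
semicircular top: A = ½π·95² = 14176.44, centroid at (95.00, 220.32).
triangular fin: A = ½·75·90 = 3375.00, centroid at (215.00, 30.00).
ΣA = 51751.44 cm²
ΣAx_c = (34200.00)(95.00) + (14176.44)(95.00) + (3375.00)(215.00) = 5321386.50 cm³
ΣAy_c = (34200.00)(90.00) + (14176.44)(220.32) + (3375.00)(30.00) = 6302591.97 cm³
x_c = 5321386.50 / 51751.44 = 102.83 cm
y_c = 6302591.97 / 51751.44 = 121.79 cm

x_c = 102.83 cm, y_c = 121.79 cm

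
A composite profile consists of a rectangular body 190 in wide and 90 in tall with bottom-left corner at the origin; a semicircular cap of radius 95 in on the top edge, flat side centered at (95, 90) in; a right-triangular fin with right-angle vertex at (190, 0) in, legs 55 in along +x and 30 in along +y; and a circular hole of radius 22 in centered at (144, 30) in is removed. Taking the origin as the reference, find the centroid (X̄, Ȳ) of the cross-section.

X̄ = 95.62 in, Ȳ = 84.35 in

rectangular body: A = 190 × 90 = 17100.00, centroid at (95.00, 45.00).
semicircular top: A = ½π·95² = 14176.44, centroid at (95.00, 130.32).
triangular fin: A = ½·55·30 = 825.00, centroid at (208.33, 10.00).
hole: A = −π·22² = -1520.53, centroid at (144.00, 30.00).
ΣA = 30580.91 in²
ΣAX̄ = (17100.00)(95.00) + (14176.44)(95.00) + (825.00)(208.33) + (-1520.53)(144.00) = 2924180.06 in³
ΣAȲ = (17100.00)(45.00) + (14176.44)(130.32) + (825.00)(10.00) + (-1520.53)(30.00) = 2579596.72 in³
X̄ = 2924180.06 / 30580.91 = 95.62 in
Ȳ = 2579596.72 / 30580.91 = 84.35 in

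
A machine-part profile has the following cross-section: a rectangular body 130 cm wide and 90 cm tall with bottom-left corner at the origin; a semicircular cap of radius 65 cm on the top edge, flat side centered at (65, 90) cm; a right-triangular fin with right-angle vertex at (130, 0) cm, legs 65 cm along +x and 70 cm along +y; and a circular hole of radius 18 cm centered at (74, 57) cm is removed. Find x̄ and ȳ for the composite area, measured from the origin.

x̄ = 74.60 cm, ȳ = 66.45 cm

rectangular body: A = 130 × 90 = 11700.00, centroid at (65.00, 45.00).
semicircular top: A = ½π·65² = 6636.61, centroid at (65.00, 117.59).
triangular fin: A = ½·65·70 = 2275.00, centroid at (151.67, 23.33).
hole: A = −π·18² = -1017.88, centroid at (74.00, 57.00).
ΣA = 19593.74 cm², ΣAx̄ = 1461598.78 cm³, ΣAȳ = 1301943.04 cm³.
x̄ = 1461598.78/19593.74 = 74.60 cm; ȳ = 1301943.04/19593.74 = 66.45 cm.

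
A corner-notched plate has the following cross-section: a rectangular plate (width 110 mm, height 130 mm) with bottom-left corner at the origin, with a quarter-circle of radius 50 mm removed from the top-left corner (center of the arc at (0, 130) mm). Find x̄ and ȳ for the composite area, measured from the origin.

plate: A = 110 × 130 = 14300.00, centroid at (55.00, 65.00).
removed quarter-circle: A = −¼π·50² = -1963.50, centroid at (21.22, 108.78).
ΣA = 12336.50 mm², ΣAx̄ = 744833.33 mm³, ΣAȳ = 715912.26 mm³.
x̄ = 744833.33/12336.50 = 60.38 mm; ȳ = 715912.26/12336.50 = 58.03 mm.

x̄ = 60.38 mm, ȳ = 58.03 mm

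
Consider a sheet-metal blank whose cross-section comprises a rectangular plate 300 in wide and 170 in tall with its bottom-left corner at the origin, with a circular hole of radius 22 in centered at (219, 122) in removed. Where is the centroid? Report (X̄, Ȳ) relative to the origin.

plate: A = 300 × 170 = 51000.00, centroid at (150.00, 85.00).
hole: A = −π·22² = -1520.53, centroid at (219.00, 122.00).
ΣA = 49479.47 in², ΣAX̄ = 7317003.75 in³, ΣAȲ = 4149495.24 in³.
X̄ = 7317003.75/49479.47 = 147.88 in; Ȳ = 4149495.24/49479.47 = 83.86 in.

X̄ = 147.88 in, Ȳ = 83.86 in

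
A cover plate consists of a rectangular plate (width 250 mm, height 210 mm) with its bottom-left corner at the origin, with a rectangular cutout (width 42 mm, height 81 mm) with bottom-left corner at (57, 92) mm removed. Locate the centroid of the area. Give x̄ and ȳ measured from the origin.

x̄ = 128.26 mm, ȳ = 103.09 mm

plate: A = 250 × 210 = 52500.00, centroid at (125.00, 105.00).
hole: A = −(42 × 81) = -3402.00, centroid at (78.00, 132.50).
ΣA = 49098.00 mm²
ΣAx̄ = (52500.00)(125.00) + (-3402.00)(78.00) = 6297144.00 mm³
ΣAȳ = (52500.00)(105.00) + (-3402.00)(132.50) = 5061735.00 mm³
x̄ = 6297144.00 / 49098.00 = 128.26 mm
ȳ = 5061735.00 / 49098.00 = 103.09 mm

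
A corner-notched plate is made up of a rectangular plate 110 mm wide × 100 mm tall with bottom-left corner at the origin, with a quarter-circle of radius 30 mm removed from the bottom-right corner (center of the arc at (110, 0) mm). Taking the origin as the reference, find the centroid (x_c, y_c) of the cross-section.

Part | A | x̄ᵢ | ȳᵢ | A·x̄ᵢ | A·ȳᵢ
plate | 11000.00 | 55.00 | 50.00 | 605000.00 | 550000.00
removed quarter-circle | -706.86 | 97.27 | 12.73 | -68754.42 | -9000.00
Σ | 10293.14 |  |  | 536245.58 | 541000.00
x_c = 536245.58 / 10293.14 = 52.10 mm
y_c = 541000.00 / 10293.14 = 52.56 mm

x_c = 52.10 mm, y_c = 52.56 mm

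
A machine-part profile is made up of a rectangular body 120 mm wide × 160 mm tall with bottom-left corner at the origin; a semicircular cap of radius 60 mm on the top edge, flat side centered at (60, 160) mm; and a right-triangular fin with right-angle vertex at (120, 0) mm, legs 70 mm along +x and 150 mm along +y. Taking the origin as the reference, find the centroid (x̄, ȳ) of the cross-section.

x̄ = 74.53 mm, ȳ = 94.58 mm

rectangular body: A = 120 × 160 = 19200.00, centroid at (60.00, 80.00).
semicircular top: A = ½π·60² = 5654.87, centroid at (60.00, 185.46).
triangular fin: A = ½·70·150 = 5250.00, centroid at (143.33, 50.00).
ΣA = 30104.87 mm²
ΣAx̄ = (19200.00)(60.00) + (5654.87)(60.00) + (5250.00)(143.33) = 2243792.01 mm³
ΣAȳ = (19200.00)(80.00) + (5654.87)(185.46) + (5250.00)(50.00) = 2847278.68 mm³
x̄ = 2243792.01 / 30104.87 = 74.53 mm
ȳ = 2847278.68 / 30104.87 = 94.58 mm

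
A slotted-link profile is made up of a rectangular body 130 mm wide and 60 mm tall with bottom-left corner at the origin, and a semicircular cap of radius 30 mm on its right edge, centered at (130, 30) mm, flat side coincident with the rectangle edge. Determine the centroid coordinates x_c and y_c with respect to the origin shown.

x_c = 76.93 mm, y_c = 30.00 mm

Part | A | x̄ᵢ | ȳᵢ | A·x̄ᵢ | A·ȳᵢ
rectangular body | 7800.00 | 65.00 | 30.00 | 507000.00 | 234000.00
semicircular end | 1413.72 | 142.73 | 30.00 | 201783.17 | 42411.50
Σ | 9213.72 |  |  | 708783.17 | 276411.50
x_c = 708783.17 / 9213.72 = 76.93 mm
y_c = 276411.50 / 9213.72 = 30.00 mm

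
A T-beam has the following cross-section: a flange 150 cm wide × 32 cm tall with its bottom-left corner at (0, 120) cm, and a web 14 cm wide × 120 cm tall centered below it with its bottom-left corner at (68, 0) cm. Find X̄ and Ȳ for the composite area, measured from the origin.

X̄ = 75.00 cm, Ȳ = 116.30 cm

Part | A | x̄ᵢ | ȳᵢ | A·x̄ᵢ | A·ȳᵢ
web | 1680.00 | 75.00 | 60.00 | 126000.00 | 100800.00
flange | 4800.00 | 75.00 | 136.00 | 360000.00 | 652800.00
Σ | 6480.00 |  |  | 486000.00 | 753600.00
X̄ = 486000.00 / 6480.00 = 75.00 cm
Ȳ = 753600.00 / 6480.00 = 116.30 cm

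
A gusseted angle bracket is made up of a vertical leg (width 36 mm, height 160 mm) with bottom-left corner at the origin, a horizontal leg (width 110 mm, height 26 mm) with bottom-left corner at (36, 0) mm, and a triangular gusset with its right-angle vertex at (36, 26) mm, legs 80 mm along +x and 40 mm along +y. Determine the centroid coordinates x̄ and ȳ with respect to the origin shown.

vertical leg: A = 36 × 160 = 5760.00, centroid at (18.00, 80.00).
horizontal leg: A = 110 × 26 = 2860.00, centroid at (91.00, 13.00).
gusset: A = ½·80·40 = 1600.00, centroid at (62.67, 39.33).
ΣA = 10220.00 mm²
ΣAx̄ = (5760.00)(18.00) + (2860.00)(91.00) + (1600.00)(62.67) = 464206.67 mm³
ΣAȳ = (5760.00)(80.00) + (2860.00)(13.00) + (1600.00)(39.33) = 560913.33 mm³
x̄ = 464206.67 / 10220.00 = 45.42 mm
ȳ = 560913.33 / 10220.00 = 54.88 mm

x̄ = 45.42 mm, ȳ = 54.88 mm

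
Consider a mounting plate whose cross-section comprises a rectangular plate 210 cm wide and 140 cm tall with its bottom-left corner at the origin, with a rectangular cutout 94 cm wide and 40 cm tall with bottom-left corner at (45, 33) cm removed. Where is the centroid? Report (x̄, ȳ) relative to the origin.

x̄ = 106.91 cm, ȳ = 72.49 cm

plate: A = 210 × 140 = 29400.00, centroid at (105.00, 70.00).
hole: A = −(94 × 40) = -3760.00, centroid at (92.00, 53.00).
ΣA = 25640.00 cm², ΣAx̄ = 2741080.00 cm³, ΣAȳ = 1858720.00 cm³.
x̄ = 2741080.00/25640.00 = 106.91 cm; ȳ = 1858720.00/25640.00 = 72.49 cm.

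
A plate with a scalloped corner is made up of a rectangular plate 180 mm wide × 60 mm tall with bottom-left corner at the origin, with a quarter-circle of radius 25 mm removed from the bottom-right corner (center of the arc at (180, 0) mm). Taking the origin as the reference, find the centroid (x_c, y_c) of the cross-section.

x_c = 86.22 mm, y_c = 30.92 mm

plate: A = 180 × 60 = 10800.00, centroid at (90.00, 30.00).
removed quarter-circle: A = −¼π·25² = -490.87, centroid at (169.39, 10.61).
ΣA = 10309.13 mm²
ΣAx_c = (10800.00)(90.00) + (-490.87)(169.39) = 888851.04 mm³
ΣAy_c = (10800.00)(30.00) + (-490.87)(10.61) = 318791.67 mm³
x_c = 888851.04 / 10309.13 = 86.22 mm
y_c = 318791.67 / 10309.13 = 30.92 mm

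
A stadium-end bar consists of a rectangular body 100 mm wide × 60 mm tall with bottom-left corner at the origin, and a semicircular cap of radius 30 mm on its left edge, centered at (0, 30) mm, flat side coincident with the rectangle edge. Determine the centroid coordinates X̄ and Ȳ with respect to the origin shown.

rectangular body: A = 100 × 60 = 6000.00, centroid at (50.00, 30.00).
semicircular end: A = ½π·30² = 1413.72, centroid at (-12.73, 30.00).
ΣA = 7413.72 mm², ΣAX̄ = 282000.00 mm³, ΣAȲ = 222411.50 mm³.
X̄ = 282000.00/7413.72 = 38.04 mm; Ȳ = 222411.50/7413.72 = 30.00 mm.

X̄ = 38.04 mm, Ȳ = 30.00 mm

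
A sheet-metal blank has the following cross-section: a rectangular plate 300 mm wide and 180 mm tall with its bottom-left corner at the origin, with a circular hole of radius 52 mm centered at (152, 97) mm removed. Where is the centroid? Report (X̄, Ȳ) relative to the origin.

X̄ = 149.63 mm, Ȳ = 88.69 mm

plate: A = 300 × 180 = 54000.00, centroid at (150.00, 90.00).
hole: A = −π·52² = -8494.87, centroid at (152.00, 97.00).
ΣA = 45505.13 mm²
ΣAX̄ = (54000.00)(150.00) + (-8494.87)(152.00) = 6808780.29 mm³
ΣAȲ = (54000.00)(90.00) + (-8494.87)(97.00) = 4035997.95 mm³
X̄ = 6808780.29 / 45505.13 = 149.63 mm
Ȳ = 4035997.95 / 45505.13 = 88.69 mm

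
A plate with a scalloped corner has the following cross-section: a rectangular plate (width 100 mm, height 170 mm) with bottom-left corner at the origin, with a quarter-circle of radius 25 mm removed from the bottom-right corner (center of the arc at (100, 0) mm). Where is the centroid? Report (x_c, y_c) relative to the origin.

plate: A = 100 × 170 = 17000.00, centroid at (50.00, 85.00).
removed quarter-circle: A = −¼π·25² = -490.87, centroid at (89.39, 10.61).
ΣA = 16509.13 mm², ΣAx_c = 806120.95 mm³, ΣAy_c = 1439791.67 mm³.
x_c = 806120.95/16509.13 = 48.83 mm; y_c = 1439791.67/16509.13 = 87.21 mm.

x_c = 48.83 mm, y_c = 87.21 mm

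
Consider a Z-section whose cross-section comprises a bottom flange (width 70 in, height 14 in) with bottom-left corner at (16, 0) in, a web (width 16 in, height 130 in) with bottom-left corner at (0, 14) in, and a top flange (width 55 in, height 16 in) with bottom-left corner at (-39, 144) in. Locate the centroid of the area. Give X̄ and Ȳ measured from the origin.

bottom flange: A = 70 × 14 = 980.00, centroid at (51.00, 7.00).
web: A = 16 × 130 = 2080.00, centroid at (8.00, 79.00).
top flange: A = 55 × 16 = 880.00, centroid at (-11.50, 152.00).
ΣA = 3940.00 in², ΣAX̄ = 56500.00 in³, ΣAȲ = 304940.00 in³.
X̄ = 56500.00/3940.00 = 14.34 in; Ȳ = 304940.00/3940.00 = 77.40 in.

X̄ = 14.34 in, Ȳ = 77.40 in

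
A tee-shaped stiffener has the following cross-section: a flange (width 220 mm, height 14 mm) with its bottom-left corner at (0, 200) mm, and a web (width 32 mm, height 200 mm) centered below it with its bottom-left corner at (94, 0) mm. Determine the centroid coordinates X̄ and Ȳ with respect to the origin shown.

X̄ = 110.00 mm, Ȳ = 134.76 mm

Part | A | x̄ᵢ | ȳᵢ | A·x̄ᵢ | A·ȳᵢ
web | 6400.00 | 110.00 | 100.00 | 704000.00 | 640000.00
flange | 3080.00 | 110.00 | 207.00 | 338800.00 | 637560.00
Σ | 9480.00 |  |  | 1042800.00 | 1277560.00
X̄ = 1042800.00 / 9480.00 = 110.00 mm
Ȳ = 1277560.00 / 9480.00 = 134.76 mm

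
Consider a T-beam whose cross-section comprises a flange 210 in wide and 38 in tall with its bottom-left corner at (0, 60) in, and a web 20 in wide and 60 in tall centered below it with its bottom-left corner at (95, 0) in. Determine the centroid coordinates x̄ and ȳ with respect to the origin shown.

web: A = 20 × 60 = 1200.00, centroid at (105.00, 30.00).
flange: A = 210 × 38 = 7980.00, centroid at (105.00, 79.00).
ΣA = 9180.00 in²
ΣAx̄ = (1200.00)(105.00) + (7980.00)(105.00) = 963900.00 in³
ΣAȳ = (1200.00)(30.00) + (7980.00)(79.00) = 666420.00 in³
x̄ = 963900.00 / 9180.00 = 105.00 in
ȳ = 666420.00 / 9180.00 = 72.59 in

x̄ = 105.00 in, ȳ = 72.59 in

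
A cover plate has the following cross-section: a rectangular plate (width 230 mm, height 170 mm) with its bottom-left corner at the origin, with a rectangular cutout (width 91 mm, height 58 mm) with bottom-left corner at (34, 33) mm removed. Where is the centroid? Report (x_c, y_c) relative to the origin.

Part | A | x̄ᵢ | ȳᵢ | A·x̄ᵢ | A·ȳᵢ
plate | 39100.00 | 115.00 | 85.00 | 4496500.00 | 3323500.00
hole | -5278.00 | 79.50 | 62.00 | -419601.00 | -327236.00
Σ | 33822.00 |  |  | 4076899.00 | 2996264.00
x_c = 4076899.00 / 33822.00 = 120.54 mm
y_c = 2996264.00 / 33822.00 = 88.59 mm

x_c = 120.54 mm, y_c = 88.59 mm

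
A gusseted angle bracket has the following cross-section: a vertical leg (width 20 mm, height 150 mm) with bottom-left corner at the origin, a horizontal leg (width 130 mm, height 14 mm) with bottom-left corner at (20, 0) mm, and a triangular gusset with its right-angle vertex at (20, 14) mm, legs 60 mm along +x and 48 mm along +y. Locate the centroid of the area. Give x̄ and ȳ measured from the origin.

x̄ = 38.71 mm, ȳ = 44.88 mm

vertical leg: A = 20 × 150 = 3000.00, centroid at (10.00, 75.00).
horizontal leg: A = 130 × 14 = 1820.00, centroid at (85.00, 7.00).
gusset: A = ½·60·48 = 1440.00, centroid at (40.00, 30.00).
ΣA = 6260.00 mm²
ΣAx̄ = (3000.00)(10.00) + (1820.00)(85.00) + (1440.00)(40.00) = 242300.00 mm³
ΣAȳ = (3000.00)(75.00) + (1820.00)(7.00) + (1440.00)(30.00) = 280940.00 mm³
x̄ = 242300.00 / 6260.00 = 38.71 mm
ȳ = 280940.00 / 6260.00 = 44.88 mm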